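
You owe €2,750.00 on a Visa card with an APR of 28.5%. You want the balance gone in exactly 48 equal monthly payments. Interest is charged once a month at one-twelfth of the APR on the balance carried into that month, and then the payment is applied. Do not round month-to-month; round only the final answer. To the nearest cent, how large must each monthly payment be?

€96.63

Monthly rate r = 28.5%/12 = 2.375% = 0.02375.
Level-payment amortization: P = B₀·r / (1 − (1+r)^(−n)) = 2750.00·0.02375 / (1 − 1.02375^(−48)).
Denominator 1 − (1+r)^(−48) = 0.675890254.
P = 65.3125 / 0.675890254 ≈ 96.63.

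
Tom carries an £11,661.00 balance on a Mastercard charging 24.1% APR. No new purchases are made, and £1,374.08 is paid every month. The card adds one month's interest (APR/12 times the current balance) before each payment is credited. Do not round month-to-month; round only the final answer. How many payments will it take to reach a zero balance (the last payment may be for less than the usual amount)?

Monthly rate r = 24.1%/12 = 2.00833% = 0.0200833.
Recurrence: B ← B·(1+r) − £1,374.08.
Month 1: interest £234.19; balance after payment £10,521.11.
Month 2: interest £211.30; balance after payment £9,358.33.
Closed form: n = −ln(1 − rB₀/P)/ln(1+r) = −ln(0.82956)/ln(1.02008) ≈ 9.397, so the balance reaches zero during payment 10.

10 months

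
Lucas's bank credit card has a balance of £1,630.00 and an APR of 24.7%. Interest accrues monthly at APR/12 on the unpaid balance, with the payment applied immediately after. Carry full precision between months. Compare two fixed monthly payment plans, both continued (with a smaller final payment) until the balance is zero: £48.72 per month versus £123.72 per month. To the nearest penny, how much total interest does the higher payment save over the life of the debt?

Monthly rate r = 24.7%/12 = 2.05833% = 0.0205833.
At £48.72/mo: n = ⌈−ln(1 − rB₀/P)/ln(1+r)⌉ = 58 payments (last £13.22); total interest = total paid − £1,630.00 = £1,160.26.
At £123.72/mo: 16 payments (last £65.40); total interest £291.20.
Interest saved = £1,160.26 − £291.20 = £869.06.

£869.06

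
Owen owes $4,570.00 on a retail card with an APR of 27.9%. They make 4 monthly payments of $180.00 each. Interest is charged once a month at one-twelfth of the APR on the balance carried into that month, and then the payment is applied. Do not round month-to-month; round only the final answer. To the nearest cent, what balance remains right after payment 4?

$4,264.56

Monthly rate r = 27.9%/12 = 2.325% = 0.02325.
Each month: B ← B·(1+r) − $180.00.
Month 1: interest $106.25; balance after payment $4,496.25.
Month 2: interest $104.54; balance after payment $4,420.79.
Month 3: interest $102.78; balance after payment $4,343.57.
Month 4: interest $100.99; balance after payment $4,264.56.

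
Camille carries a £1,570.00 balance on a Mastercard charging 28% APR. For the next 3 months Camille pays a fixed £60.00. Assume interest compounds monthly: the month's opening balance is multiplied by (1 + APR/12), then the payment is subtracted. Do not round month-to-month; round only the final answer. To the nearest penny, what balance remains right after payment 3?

£1,498.25

Monthly rate r = 28%/12 = 2.33333% = 0.0233333.
Each month: B ← B·(1+r) − £60.00.
Month 1: interest £36.63; balance after payment £1,546.63.
Month 2: interest £36.09; balance after payment £1,522.72.
Month 3: interest £35.53; balance after payment £1,498.25.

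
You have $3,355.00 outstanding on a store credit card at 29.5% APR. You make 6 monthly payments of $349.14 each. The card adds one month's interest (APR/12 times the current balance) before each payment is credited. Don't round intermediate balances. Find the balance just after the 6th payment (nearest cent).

$1,653.41

Monthly rate r = 29.5%/12 = 2.45833% = 0.0245833.
Each month: B ← B·(1+r) − $349.14.
Month 1: interest $82.48; balance after payment $3,088.34.
Month 2: interest $75.92; balance after payment $2,815.12.
Month 3: interest $69.21; balance after payment $2,535.18.
Month 4: interest $62.32; balance after payment $2,248.37.
Month 5: interest $55.27; balance after payment $1,954.50.
Month 6: interest $48.05; balance after payment $1,653.41.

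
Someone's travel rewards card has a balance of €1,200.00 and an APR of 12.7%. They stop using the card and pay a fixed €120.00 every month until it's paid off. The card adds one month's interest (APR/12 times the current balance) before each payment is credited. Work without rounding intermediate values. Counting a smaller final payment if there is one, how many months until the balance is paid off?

Monthly rate r = 12.7%/12 = 1.05833% = 0.0105833.
Recurrence: B ← B·(1+r) − €120.00.
Month 1: interest €12.70; balance after payment €1,092.70.
Month 2: interest €11.56; balance after payment €984.26.
Closed form: n = −ln(1 − rB₀/P)/ln(1+r) = −ln(0.89417)/ln(1.01058) ≈ 10.626, so the balance reaches zero during payment 11.

11 payments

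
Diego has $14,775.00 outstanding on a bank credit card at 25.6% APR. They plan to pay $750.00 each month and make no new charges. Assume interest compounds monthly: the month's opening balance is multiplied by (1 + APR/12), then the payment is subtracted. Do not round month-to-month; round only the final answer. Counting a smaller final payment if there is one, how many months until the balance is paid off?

Monthly rate r = 25.6%/12 = 2.13333% = 0.0213333.
Recurrence: B ← B·(1+r) − $750.00.
Month 1: interest $315.20; balance after payment $14,340.20.
Month 2: interest $305.92; balance after payment $13,896.12.
Closed form: n = −ln(1 − rB₀/P)/ln(1+r) = −ln(0.57973)/ln(1.02133) ≈ 25.827, so the balance reaches zero during payment 26.

26 months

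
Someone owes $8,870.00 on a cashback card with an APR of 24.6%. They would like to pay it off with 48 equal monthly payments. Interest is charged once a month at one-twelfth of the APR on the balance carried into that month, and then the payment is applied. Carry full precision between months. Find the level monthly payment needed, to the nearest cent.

Monthly rate r = 24.6%/12 = 2.05% = 0.0205.
Level-payment amortization: P = B₀·r / (1 − (1+r)^(−n)) = 8870.00·0.0205 / (1 − 1.0205^(−48)).
Denominator 1 − (1+r)^(−48) = 0.622449052.
P = 181.835 / 0.622449052 ≈ 292.13.

$292.13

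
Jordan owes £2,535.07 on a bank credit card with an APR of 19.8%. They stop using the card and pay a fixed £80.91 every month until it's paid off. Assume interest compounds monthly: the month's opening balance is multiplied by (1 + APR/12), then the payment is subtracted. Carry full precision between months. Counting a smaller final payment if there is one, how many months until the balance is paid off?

45 payments

Monthly rate r = 19.8%/12 = 1.65% = 0.0165.
Recurrence: B ← B·(1+r) − £80.91.
Month 1: interest £41.83; balance after payment £2,495.99.
Month 2: interest £41.18; balance after payment £2,456.26.
Closed form: n = −ln(1 − rB₀/P)/ln(1+r) = −ln(0.48302)/ln(1.0165) ≈ 44.465, so the balance reaches zero during payment 45.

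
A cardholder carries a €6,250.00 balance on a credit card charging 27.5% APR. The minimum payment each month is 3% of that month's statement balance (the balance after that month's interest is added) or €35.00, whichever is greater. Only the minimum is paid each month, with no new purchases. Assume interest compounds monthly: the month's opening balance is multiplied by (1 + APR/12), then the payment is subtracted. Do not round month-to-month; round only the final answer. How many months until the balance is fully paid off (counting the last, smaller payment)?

279 months

Monthly rate r = 27.5%/12 = 2.29167% = 0.0229167.
While 3% of the post-interest balance exceeds €35.00, each month B ← (B·(1+r))·(1 − 0.03), i.e. B shrinks by the factor (1+r)·0.97 = 0.99223.
This holds for months 1–219. Entering month 220 the balance is €1,132.15; 3% of the post-interest balance is now below €35.00, so the flat €35.00 minimum applies from here.
From month 220 a fixed €35.00 at rate r clears €1,132.15 in 60 more payments. Total: 219 + 60 = 279 months.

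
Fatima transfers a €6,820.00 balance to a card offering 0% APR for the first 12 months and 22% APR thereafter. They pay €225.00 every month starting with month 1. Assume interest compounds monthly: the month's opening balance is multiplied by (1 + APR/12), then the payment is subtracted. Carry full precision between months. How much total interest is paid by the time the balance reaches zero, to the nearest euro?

Promo months 1–12 at r₀ = 0%/12 = 0; months 13+ at r₁ = 22%/12 = 0.0183333.
After month 12 (no interest yet): B = €6,820.00 − 12·€225.00 = €4,120.00.
Then at r₁ with €225.00/mo: n₂ = −ln(1 − r₁·B/P)/ln(1+r₁) ≈ 22.51 → 23 more payments.
Total paid = 34·€225.00 + €116.26 = €7,766.26; interest = €7,766.26 − €6,820.00 = €946.26.

€946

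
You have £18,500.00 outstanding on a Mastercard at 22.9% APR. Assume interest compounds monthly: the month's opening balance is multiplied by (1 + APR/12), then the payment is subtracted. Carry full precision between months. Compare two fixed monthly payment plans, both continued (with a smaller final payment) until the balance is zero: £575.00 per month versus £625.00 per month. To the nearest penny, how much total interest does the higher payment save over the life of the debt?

£1,443.57

Monthly rate r = 22.9%/12 = 1.90833% = 0.0190833.
At £575.00/mo: n = ⌈−ln(1 − rB₀/P)/ln(1+r)⌉ = 51 payments (last £205.16); total interest = total paid − £18,500.00 = £10,455.16.
At £625.00/mo: 45 payments (last £11.59); total interest £9,011.59.
Interest saved = £10,455.16 − £9,011.59 = £1,443.57.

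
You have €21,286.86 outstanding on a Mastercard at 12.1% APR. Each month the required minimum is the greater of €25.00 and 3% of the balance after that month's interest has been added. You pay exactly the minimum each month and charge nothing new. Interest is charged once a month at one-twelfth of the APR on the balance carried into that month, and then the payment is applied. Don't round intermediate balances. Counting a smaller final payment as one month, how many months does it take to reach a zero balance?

200 months

Monthly rate r = 12.1%/12 = 1.00833% = 0.0100833.
While 3% of the post-interest balance exceeds €25.00, each month B ← (B·(1+r))·(1 − 0.03), i.e. B shrinks by the factor (1+r)·0.97 = 0.97978.
This holds for months 1–160. Entering month 161 the balance is €810.48; 3% of the post-interest balance is now below €25.00, so the flat €25.00 minimum applies from here.
From month 161 a fixed €25.00 at rate r clears €810.48 in 40 more payments. Total: 160 + 40 = 200 months.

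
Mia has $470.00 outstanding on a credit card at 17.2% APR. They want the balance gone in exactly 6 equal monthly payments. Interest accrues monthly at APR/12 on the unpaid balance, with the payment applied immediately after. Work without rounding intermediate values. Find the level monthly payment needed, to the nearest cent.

$82.31

Monthly rate r = 17.2%/12 = 1.43333% = 0.0143333.
Level-payment amortization: P = B₀·r / (1 − (1+r)^(−n)) = 470.00·0.0143333 / (1 − 1.01433^(−6)).
Denominator 1 − (1+r)^(−6) = 0.0818454005.
P = 6.73667 / 0.0818454005 ≈ 82.31.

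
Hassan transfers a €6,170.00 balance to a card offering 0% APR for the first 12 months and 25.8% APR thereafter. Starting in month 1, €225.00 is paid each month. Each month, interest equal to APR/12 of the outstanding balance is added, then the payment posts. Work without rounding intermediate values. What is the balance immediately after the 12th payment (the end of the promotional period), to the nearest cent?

€3,470.00

Promo months 1–12 at r₀ = 0%/12 = 0; months 13+ at r₁ = 25.8%/12 = 0.0215.
After month 12 (no interest yet): B = €6,170.00 − 12·€225.00 = €3,470.00.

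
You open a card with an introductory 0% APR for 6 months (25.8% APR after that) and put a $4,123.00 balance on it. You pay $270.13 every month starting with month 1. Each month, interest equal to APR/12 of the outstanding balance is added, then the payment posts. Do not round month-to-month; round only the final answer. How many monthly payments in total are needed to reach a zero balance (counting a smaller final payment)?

Promo months 1–6 at r₀ = 0%/12 = 0; months 7+ at r₁ = 25.8%/12 = 0.0215.
After month 6 (no interest yet): B = $4,123.00 − 6·$270.13 = $2,502.22.
Then at r₁ with $270.13/mo: n₂ = −ln(1 − r₁·B/P)/ln(1+r₁) ≈ 10.44 → 11 more payments.

17 payments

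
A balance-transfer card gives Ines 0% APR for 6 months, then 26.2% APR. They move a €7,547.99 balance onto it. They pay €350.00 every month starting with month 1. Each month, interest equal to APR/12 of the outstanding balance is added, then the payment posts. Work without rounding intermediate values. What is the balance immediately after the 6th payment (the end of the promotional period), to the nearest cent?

Promo months 1–6 at r₀ = 0%/12 = 0; months 7+ at r₁ = 26.2%/12 = 0.0218333.
After month 6 (no interest yet): B = €7,547.99 − 6·€350.00 = €5,447.99.

€5,447.99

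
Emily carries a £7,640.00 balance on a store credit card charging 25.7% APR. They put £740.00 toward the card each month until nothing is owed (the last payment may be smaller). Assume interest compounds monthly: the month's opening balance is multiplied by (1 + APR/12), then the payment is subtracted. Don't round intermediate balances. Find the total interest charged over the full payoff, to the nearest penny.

£1,087.71

Monthly rate r = 25.7%/12 = 2.14167% = 0.0214167.
Payoff takes n = ⌈−ln(1 − rB₀/P)/ln(1+r)⌉ = ⌈11.792⌉ = 12 payments; the last is £587.71.
Total paid = 11·£740.00 + £587.71 = £8,727.71.
Total interest = total paid − principal = £8,727.71 − £7,640.00 = £1,087.71.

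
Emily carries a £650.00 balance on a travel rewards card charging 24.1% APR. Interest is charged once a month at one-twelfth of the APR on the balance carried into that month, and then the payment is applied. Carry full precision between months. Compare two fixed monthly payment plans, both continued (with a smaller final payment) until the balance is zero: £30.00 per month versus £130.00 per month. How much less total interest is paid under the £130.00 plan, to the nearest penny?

Monthly rate r = 24.1%/12 = 2.00833% = 0.0200833.
At £30.00/mo: n = ⌈−ln(1 − rB₀/P)/ln(1+r)⌉ = 29 payments (last £21.81); total interest = total paid − £650.00 = £211.81.
At £130.00/mo: 6 payments (last £42.14); total interest £42.14.
Interest saved = £211.81 − £42.14 = £169.67.

£169.67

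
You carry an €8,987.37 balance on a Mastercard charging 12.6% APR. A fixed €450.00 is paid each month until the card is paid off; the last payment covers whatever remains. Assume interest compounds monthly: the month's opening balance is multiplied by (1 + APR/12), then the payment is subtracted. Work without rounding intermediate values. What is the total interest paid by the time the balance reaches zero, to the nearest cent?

€1,152.48

Monthly rate r = 12.6%/12 = 1.05% = 0.0105.
Payoff takes n = ⌈−ln(1 − rB₀/P)/ln(1+r)⌉ = ⌈22.532⌉ = 23 payments; the last is €239.85.
Total paid = 22·€450.00 + €239.85 = €10,139.85.
Total interest = total paid − principal = €10,139.85 − €8,987.37 = €1,152.48.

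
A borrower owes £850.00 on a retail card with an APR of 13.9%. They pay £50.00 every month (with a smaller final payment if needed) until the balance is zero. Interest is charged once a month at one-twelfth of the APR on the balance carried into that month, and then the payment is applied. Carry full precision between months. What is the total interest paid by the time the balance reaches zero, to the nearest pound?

Monthly rate r = 13.9%/12 = 1.15833% = 0.0115833.
Payoff takes n = ⌈−ln(1 − rB₀/P)/ln(1+r)⌉ = ⌈19.042⌉ = 20 payments; the last is £2.09.
Total paid = 19·£50.00 + £2.09 = £952.09.
Total interest = total paid − principal = £952.09 − £850.00 = £102.09.

£102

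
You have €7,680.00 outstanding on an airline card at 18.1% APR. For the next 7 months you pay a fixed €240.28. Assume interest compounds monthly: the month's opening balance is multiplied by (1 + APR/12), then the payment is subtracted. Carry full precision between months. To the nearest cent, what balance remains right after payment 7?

Monthly rate r = 18.1%/12 = 1.50833% = 0.0150833.
Each month: B ← B·(1+r) − €240.28.
Month 1: interest €115.84; balance after payment €7,555.56.
Month 2: interest €113.96; balance after payment €7,429.24.
Month 3: interest €112.06; balance after payment €7,301.02.
Month 4: interest €110.12; balance after payment €7,170.86.
Month 5: interest €108.16; balance after payment €7,038.75.
Month 6: interest €106.17; balance after payment €6,904.63.
Month 7: interest €104.14; balance after payment €6,768.50.

€6,768.50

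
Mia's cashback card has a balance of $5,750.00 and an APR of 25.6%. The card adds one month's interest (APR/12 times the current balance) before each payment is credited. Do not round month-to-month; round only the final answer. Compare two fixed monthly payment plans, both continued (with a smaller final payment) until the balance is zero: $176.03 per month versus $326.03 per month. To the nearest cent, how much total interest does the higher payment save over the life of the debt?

$2,662.64

Monthly rate r = 25.6%/12 = 2.13333% = 0.0213333.
At $176.03/mo: n = ⌈−ln(1 − rB₀/P)/ln(1+r)⌉ = 57 payments (last $95.77); total interest = total paid − $5,750.00 = $4,203.45.
At $326.03/mo: 23 payments (last $118.15); total interest $1,540.81.
Interest saved = $4,203.45 − $1,540.81 = $2,662.64.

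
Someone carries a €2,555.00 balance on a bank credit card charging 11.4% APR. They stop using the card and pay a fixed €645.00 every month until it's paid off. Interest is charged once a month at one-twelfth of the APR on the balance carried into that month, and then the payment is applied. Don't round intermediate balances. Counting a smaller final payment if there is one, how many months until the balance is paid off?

Monthly rate r = 11.4%/12 = 0.95% = 0.0095.
Recurrence: B ← B·(1+r) − €645.00.
Month 1: interest €24.27; balance after payment €1,934.27.
Month 2: interest €18.38; balance after payment €1,307.65.
Month 3: interest €12.42; balance after payment €675.07.
Month 4: interest €6.41; balance after payment €36.48.
Month 5: interest €0.35; balance after payment €0.00.

5 payments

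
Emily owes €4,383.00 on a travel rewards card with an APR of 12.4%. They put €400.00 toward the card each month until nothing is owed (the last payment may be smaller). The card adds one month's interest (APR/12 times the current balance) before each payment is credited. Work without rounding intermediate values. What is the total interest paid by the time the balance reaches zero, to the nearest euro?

Monthly rate r = 12.4%/12 = 1.03333% = 0.0103333.
Payoff takes n = ⌈−ln(1 − rB₀/P)/ln(1+r)⌉ = ⌈11.689⌉ = 12 payments; the last is €276.05.
Total paid = 11·€400.00 + €276.05 = €4,676.05.
Total interest = total paid − principal = €4,676.05 − €4,383.00 = €293.05.

€293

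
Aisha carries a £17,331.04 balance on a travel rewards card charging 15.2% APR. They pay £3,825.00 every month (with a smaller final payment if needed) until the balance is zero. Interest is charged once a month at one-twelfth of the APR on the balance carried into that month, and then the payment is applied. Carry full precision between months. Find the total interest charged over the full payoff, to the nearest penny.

Monthly rate r = 15.2%/12 = 1.26667% = 0.0126667.
Payoff takes n = ⌈−ln(1 − rB₀/P)/ln(1+r)⌉ = ⌈4.696⌉ = 5 payments; the last is £2,666.16.
Total paid = 4·£3,825.00 + £2,666.16 = £17,966.16.
Total interest = total paid − principal = £17,966.16 − £17,331.04 = £635.12.

£635.12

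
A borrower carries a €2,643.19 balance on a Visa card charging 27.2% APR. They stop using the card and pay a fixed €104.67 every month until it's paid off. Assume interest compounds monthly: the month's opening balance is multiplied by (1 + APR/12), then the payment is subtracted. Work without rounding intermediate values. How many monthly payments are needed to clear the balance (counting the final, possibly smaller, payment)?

Monthly rate r = 27.2%/12 = 2.26667% = 0.0226667.
Recurrence: B ← B·(1+r) − €104.67.
Month 1: interest €59.91; balance after payment €2,598.43.
Month 2: interest €58.90; balance after payment €2,552.66.
Closed form: n = −ln(1 − rB₀/P)/ln(1+r) = −ln(0.42761)/ln(1.02267) ≈ 37.903, so the balance reaches zero during payment 38.

38 months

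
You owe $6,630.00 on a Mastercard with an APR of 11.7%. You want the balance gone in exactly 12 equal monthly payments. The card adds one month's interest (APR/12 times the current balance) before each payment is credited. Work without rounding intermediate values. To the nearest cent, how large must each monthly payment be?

Monthly rate r = 11.7%/12 = 0.975% = 0.00975.
Level-payment amortization: P = B₀·r / (1 − (1+r)^(−n)) = 6630.00·0.00975 / (1 − 1.00975^(−12)).
Denominator 1 − (1+r)^(−12) = 0.109910541.
P = 64.6425 / 0.109910541 ≈ 588.14.

$588.14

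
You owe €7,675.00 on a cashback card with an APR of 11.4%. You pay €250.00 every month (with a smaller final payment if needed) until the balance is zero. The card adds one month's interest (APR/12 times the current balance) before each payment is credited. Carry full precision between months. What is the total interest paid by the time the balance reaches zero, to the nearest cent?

Monthly rate r = 11.4%/12 = 0.95% = 0.0095.
Payoff takes n = ⌈−ln(1 − rB₀/P)/ln(1+r)⌉ = ⌈36.469⌉ = 37 payments; the last is €117.46.
Total paid = 36·€250.00 + €117.46 = €9,117.46.
Total interest = total paid − principal = €9,117.46 − €7,675.00 = €1,442.46.

€1,442.46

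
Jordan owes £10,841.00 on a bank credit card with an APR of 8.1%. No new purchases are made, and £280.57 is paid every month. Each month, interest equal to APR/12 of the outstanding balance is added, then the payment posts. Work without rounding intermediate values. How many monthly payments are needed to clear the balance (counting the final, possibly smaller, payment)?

Monthly rate r = 8.1%/12 = 0.675% = 0.00675.
Recurrence: B ← B·(1+r) − £280.57.
Month 1: interest £73.18; balance after payment £10,633.61.
Month 2: interest £71.78; balance after payment £10,424.81.
Closed form: n = −ln(1 − rB₀/P)/ln(1+r) = −ln(0.73919)/ln(1.00675) ≈ 44.922, so the balance reaches zero during payment 45.

45 payments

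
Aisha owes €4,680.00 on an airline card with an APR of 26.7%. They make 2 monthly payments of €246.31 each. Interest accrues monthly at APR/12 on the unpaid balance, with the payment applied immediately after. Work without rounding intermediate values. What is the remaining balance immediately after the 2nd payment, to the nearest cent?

Monthly rate r = 26.7%/12 = 2.225% = 0.02225.
Each month: B ← B·(1+r) − €246.31.
Month 1: interest €104.13; balance after payment €4,537.82.
Month 2: interest €100.97; balance after payment €4,392.48.

€4,392.48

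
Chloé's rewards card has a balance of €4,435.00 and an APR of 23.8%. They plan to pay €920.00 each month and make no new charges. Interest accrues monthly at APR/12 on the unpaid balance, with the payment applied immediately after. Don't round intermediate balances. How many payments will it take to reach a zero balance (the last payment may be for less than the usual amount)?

Monthly rate r = 23.8%/12 = 1.98333% = 0.0198333.
Recurrence: B ← B·(1+r) − €920.00.
Month 1: interest €87.96; balance after payment €3,602.96.
Month 2: interest €71.46; balance after payment €2,754.42.
Month 3: interest €54.63; balance after payment €1,889.05.
Month 4: interest €37.47; balance after payment €1,006.52.
Month 5: interest €19.96; balance after payment €106.48.
Month 6: interest €2.11; balance after payment €0.00.

6 months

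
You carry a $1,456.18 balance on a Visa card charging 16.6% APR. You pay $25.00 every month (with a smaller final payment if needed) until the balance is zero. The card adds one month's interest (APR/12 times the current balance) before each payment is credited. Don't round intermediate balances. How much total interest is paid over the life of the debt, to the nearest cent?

$1,525.66

Monthly rate r = 16.6%/12 = 1.38333% = 0.0138333.
Payoff takes n = ⌈−ln(1 − rB₀/P)/ln(1+r)⌉ = ⌈119.272⌉ = 120 payments; the last is $6.84.
Total paid = 119·$25.00 + $6.84 = $2,981.84.
Total interest = total paid − principal = $2,981.84 − $1,456.18 = $1,525.66.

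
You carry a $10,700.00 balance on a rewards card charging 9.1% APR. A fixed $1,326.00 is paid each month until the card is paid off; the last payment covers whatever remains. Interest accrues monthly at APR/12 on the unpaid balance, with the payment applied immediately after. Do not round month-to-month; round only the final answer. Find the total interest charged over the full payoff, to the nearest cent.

$384.35

Monthly rate r = 9.1%/12 = 0.758333% = 0.00758333.
Payoff takes n = ⌈−ln(1 − rB₀/P)/ln(1+r)⌉ = ⌈8.358⌉ = 9 payments; the last is $476.35.
Total paid = 8·$1,326.00 + $476.35 = $11,084.35.
Total interest = total paid − principal = $11,084.35 − $10,700.00 = $384.35.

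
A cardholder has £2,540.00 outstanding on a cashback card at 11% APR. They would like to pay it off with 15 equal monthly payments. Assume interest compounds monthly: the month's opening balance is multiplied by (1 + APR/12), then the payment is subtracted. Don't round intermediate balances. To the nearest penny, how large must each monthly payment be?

Monthly rate r = 11%/12 = 0.916667% = 0.00916667.
Level-payment amortization: P = B₀·r / (1 − (1+r)^(−n)) = 2540.00·0.00916667 / (1 − 1.00917^(−15)).
Denominator 1 − (1+r)^(−15) = 0.127919564.
P = 23.2833 / 0.127919564 ≈ 182.02.

£182.02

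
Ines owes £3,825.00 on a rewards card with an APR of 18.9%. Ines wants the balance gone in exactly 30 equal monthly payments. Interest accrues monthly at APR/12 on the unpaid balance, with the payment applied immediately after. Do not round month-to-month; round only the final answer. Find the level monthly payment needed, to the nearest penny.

Monthly rate r = 18.9%/12 = 1.575% = 0.01575.
Level-payment amortization: P = B₀·r / (1 − (1+r)^(−n)) = 3825.00·0.01575 / (1 − 1.01575^(−30)).
Denominator 1 − (1+r)^(−30) = 0.37425834.
P = 60.2437 / 0.37425834 ≈ 160.97.

£160.97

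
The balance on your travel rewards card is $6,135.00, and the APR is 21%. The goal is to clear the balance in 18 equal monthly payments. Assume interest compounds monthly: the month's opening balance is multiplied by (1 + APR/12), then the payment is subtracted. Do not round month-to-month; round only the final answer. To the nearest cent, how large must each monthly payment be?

Monthly rate r = 21%/12 = 1.75% = 0.0175.
Level-payment amortization: P = B₀·r / (1 − (1+r)^(−n)) = 6135.00·0.0175 / (1 − 1.0175^(−18)).
Denominator 1 − (1+r)^(−18) = 0.268220098.
P = 107.363 / 0.268220098 ≈ 400.28.

$400.28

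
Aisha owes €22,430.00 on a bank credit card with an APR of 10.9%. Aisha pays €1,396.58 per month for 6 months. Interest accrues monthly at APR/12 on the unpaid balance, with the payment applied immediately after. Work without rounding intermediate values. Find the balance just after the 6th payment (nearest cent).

Monthly rate r = 10.9%/12 = 0.908333% = 0.00908333.
Each month: B ← B·(1+r) − €1,396.58.
Month 1: interest €203.74; balance after payment €21,237.16.
Month 2: interest €192.90; balance after payment €20,033.48.
Month 3: interest €181.97; balance after payment €18,818.87.
Month 4: interest €170.94; balance after payment €17,593.23.
Month 5: interest €159.81; balance after payment €16,356.46.
Month 6: interest €148.57; balance after payment €15,108.45.

€15,108.45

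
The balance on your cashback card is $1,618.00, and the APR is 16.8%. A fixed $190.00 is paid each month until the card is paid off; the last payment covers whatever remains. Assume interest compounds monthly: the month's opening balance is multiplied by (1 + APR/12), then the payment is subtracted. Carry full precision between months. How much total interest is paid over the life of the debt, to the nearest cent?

$117.06

Monthly rate r = 16.8%/12 = 1.4% = 0.014.
Payoff takes n = ⌈−ln(1 − rB₀/P)/ln(1+r)⌉ = ⌈9.131⌉ = 10 payments; the last is $25.06.
Total paid = 9·$190.00 + $25.06 = $1,735.06.
Total interest = total paid − principal = $1,735.06 − $1,618.00 = $117.06.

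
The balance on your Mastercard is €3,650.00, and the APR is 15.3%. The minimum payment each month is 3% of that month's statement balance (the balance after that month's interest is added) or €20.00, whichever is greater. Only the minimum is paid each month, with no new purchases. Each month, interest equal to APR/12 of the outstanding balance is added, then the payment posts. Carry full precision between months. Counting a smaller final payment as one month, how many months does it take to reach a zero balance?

Monthly rate r = 15.3%/12 = 1.275% = 0.01275.
While 3% of the post-interest balance exceeds €20.00, each month B ← (B·(1+r))·(1 − 0.03), i.e. B shrinks by the factor (1+r)·0.97 = 0.98237.
This holds for months 1–97. Entering month 98 the balance is €649.93; 3% of the post-interest balance is now below €20.00, so the flat €20.00 minimum applies from here.
From month 98 a fixed €20.00 at rate r clears €649.93 in 43 more payments. Total: 97 + 43 = 140 months.

140 months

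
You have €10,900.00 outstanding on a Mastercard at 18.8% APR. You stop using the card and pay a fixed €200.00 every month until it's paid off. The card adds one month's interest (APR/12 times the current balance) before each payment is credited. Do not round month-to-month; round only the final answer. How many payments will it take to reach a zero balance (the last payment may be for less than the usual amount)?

Monthly rate r = 18.8%/12 = 1.56667% = 0.0156667.
Recurrence: B ← B·(1+r) − €200.00.
Month 1: interest €170.77; balance after payment €10,870.77.
Month 2: interest €170.31; balance after payment €10,841.08.
Closed form: n = −ln(1 − rB₀/P)/ln(1+r) = −ln(0.14617)/ln(1.01567) ≈ 123.704, so the balance reaches zero during payment 124.

124 payments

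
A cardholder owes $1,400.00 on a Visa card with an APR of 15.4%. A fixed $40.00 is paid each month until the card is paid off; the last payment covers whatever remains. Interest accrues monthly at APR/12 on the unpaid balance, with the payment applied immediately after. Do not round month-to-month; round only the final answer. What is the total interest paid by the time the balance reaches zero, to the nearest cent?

$470.62

Monthly rate r = 15.4%/12 = 1.28333% = 0.0128333.
Payoff takes n = ⌈−ln(1 − rB₀/P)/ln(1+r)⌉ = ⌈46.764⌉ = 47 payments; the last is $30.62.
Total paid = 46·$40.00 + $30.62 = $1,870.62.
Total interest = total paid − principal = $1,870.62 − $1,400.00 = $470.62.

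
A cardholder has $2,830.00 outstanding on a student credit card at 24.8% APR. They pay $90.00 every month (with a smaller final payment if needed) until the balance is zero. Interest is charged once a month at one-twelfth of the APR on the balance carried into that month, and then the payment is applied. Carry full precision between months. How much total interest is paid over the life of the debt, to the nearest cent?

Monthly rate r = 24.8%/12 = 2.06667% = 0.0206667.
Payoff takes n = ⌈−ln(1 − rB₀/P)/ln(1+r)⌉ = ⌈51.300⌉ = 52 payments; the last is $27.22.
Total paid = 51·$90.00 + $27.22 = $4,617.22.
Total interest = total paid − principal = $4,617.22 − $2,830.00 = $1,787.22.

$1,787.22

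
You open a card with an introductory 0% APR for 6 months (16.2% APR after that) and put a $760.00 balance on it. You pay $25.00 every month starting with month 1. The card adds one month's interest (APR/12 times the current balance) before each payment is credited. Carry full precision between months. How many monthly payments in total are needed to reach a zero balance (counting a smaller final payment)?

36 payments

Promo months 1–6 at r₀ = 0%/12 = 0; months 7+ at r₁ = 16.2%/12 = 0.0135.
After month 6 (no interest yet): B = $760.00 − 6·$25.00 = $610.00.
Then at r₁ with $25.00/mo: n₂ = −ln(1 − r₁·B/P)/ln(1+r₁) ≈ 29.80 → 30 more payments.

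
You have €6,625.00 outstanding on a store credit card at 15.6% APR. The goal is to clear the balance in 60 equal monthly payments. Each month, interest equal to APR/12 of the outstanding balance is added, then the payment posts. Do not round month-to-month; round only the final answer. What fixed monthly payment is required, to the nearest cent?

€159.70

Monthly rate r = 15.6%/12 = 1.3% = 0.013.
Level-payment amortization: P = B₀·r / (1 − (1+r)^(−n)) = 6625.00·0.013 / (1 − 1.013^(−60)).
Denominator 1 − (1+r)^(−60) = 0.539284018.
P = 86.125 / 0.539284018 ≈ 159.70.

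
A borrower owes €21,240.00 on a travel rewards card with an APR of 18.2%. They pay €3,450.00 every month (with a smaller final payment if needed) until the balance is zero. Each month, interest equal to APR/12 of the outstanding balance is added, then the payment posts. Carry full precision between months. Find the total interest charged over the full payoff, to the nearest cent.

€1,233.19

Monthly rate r = 18.2%/12 = 1.51667% = 0.0151667.
Payoff takes n = ⌈−ln(1 − rB₀/P)/ln(1+r)⌉ = ⌈6.512⌉ = 7 payments; the last is €1,773.19.
Total paid = 6·€3,450.00 + €1,773.19 = €22,473.19.
Total interest = total paid − principal = €22,473.19 − €21,240.00 = €1,233.19.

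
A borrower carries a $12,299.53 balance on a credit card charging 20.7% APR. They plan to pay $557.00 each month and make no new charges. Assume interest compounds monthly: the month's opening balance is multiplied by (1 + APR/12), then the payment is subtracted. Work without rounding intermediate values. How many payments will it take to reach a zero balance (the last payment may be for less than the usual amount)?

Monthly rate r = 20.7%/12 = 1.725% = 0.01725.
Recurrence: B ← B·(1+r) − $557.00.
Month 1: interest $212.17; balance after payment $11,954.70.
Month 2: interest $206.22; balance after payment $11,603.92.
Closed form: n = −ln(1 − rB₀/P)/ln(1+r) = −ln(0.61909)/ln(1.01725) ≈ 28.036, so the balance reaches zero during payment 29.

29 payments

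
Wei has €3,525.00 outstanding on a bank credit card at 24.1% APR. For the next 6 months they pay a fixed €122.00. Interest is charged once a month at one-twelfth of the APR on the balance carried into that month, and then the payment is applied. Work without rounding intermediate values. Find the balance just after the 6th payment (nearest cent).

€3,201.92

Monthly rate r = 24.1%/12 = 2.00833% = 0.0200833.
Each month: B ← B·(1+r) − €122.00.
Month 1: interest €70.79; balance after payment €3,473.79.
Month 2: interest €69.77; balance after payment €3,421.56.
Month 3: interest €68.72; balance after payment €3,368.28.
Month 4: interest €67.65; balance after payment €3,313.92.
Month 5: interest €66.55; balance after payment €3,258.48.
Month 6: interest €65.44; balance after payment €3,201.92.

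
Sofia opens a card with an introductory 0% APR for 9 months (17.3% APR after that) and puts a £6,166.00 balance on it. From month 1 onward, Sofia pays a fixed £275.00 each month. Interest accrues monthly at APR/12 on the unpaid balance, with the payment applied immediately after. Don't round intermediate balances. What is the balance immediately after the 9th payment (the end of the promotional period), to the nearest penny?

£3,691.00

Promo months 1–9 at r₀ = 0%/12 = 0; months 10+ at r₁ = 17.3%/12 = 0.0144167.
After month 9 (no interest yet): B = £6,166.00 − 9·£275.00 = £3,691.00.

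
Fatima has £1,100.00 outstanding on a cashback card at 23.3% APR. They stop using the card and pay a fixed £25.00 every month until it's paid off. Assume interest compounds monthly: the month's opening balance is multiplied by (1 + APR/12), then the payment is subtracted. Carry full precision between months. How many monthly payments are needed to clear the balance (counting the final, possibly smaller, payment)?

101 months

Monthly rate r = 23.3%/12 = 1.94167% = 0.0194167.
Recurrence: B ← B·(1+r) − £25.00.
Month 1: interest £21.36; balance after payment £1,096.36.
Month 2: interest £21.29; balance after payment £1,092.65.
Closed form: n = −ln(1 − rB₀/P)/ln(1+r) = −ln(0.14567)/ln(1.01942) ≈ 100.176, so the balance reaches zero during payment 101.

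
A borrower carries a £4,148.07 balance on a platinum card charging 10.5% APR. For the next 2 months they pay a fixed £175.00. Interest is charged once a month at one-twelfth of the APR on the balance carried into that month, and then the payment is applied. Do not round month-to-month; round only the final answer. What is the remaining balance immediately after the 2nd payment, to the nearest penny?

Monthly rate r = 10.5%/12 = 0.875% = 0.00875.
Each month: B ← B·(1+r) − £175.00.
Month 1: interest £36.30; balance after payment £4,009.37.
Month 2: interest £35.08; balance after payment £3,869.45.

£3,869.45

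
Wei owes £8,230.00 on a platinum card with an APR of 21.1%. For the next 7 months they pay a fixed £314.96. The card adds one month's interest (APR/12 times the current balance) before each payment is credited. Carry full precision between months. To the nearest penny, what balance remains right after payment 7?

£6,973.52

Monthly rate r = 21.1%/12 = 1.75833% = 0.0175833.
Each month: B ← B·(1+r) − £314.96.
Month 1: interest £144.71; balance after payment £8,059.75.
Month 2: interest £141.72; balance after payment £7,886.51.
Month 3: interest £138.67; balance after payment £7,710.22.
Month 4: interest £135.57; balance after payment £7,530.83.
Month 5: interest £132.42; balance after payment £7,348.29.
Month 6: interest £129.21; balance after payment £7,162.54.
Month 7: interest £125.94; balance after payment £6,973.52.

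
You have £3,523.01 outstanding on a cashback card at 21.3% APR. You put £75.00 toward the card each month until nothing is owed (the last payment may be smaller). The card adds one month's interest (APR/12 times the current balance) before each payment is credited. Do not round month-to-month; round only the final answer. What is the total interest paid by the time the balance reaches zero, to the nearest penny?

Monthly rate r = 21.3%/12 = 1.775% = 0.01775.
Payoff takes n = ⌈−ln(1 − rB₀/P)/ln(1+r)⌉ = ⌈101.990⌉ = 102 payments; the last is £74.23.
Total paid = 101·£75.00 + £74.23 = £7,649.23.
Total interest = total paid − principal = £7,649.23 − £3,523.01 = £4,126.22.

£4,126.22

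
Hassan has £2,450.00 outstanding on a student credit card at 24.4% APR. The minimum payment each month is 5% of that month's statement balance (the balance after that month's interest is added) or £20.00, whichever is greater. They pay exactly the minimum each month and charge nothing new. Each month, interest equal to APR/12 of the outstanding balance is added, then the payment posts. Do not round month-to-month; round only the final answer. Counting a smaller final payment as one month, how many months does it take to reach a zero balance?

85 months

Monthly rate r = 24.4%/12 = 2.03333% = 0.0203333.
While 5% of the post-interest balance exceeds £20.00, each month B ← (B·(1+r))·(1 − 0.05), i.e. B shrinks by the factor (1+r)·0.95 = 0.96932.
This holds for months 1–59. Entering month 60 the balance is £389.62; 5% of the post-interest balance is now below £20.00, so the flat £20.00 minimum applies from here.
From month 60 a fixed £20.00 at rate r clears £389.62 in 26 more payments. Total: 59 + 26 = 85 months.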